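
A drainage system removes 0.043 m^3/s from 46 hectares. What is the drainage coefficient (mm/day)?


DC = Q * 86400 / (A * 10000) * 1000
DC = 0.043 * 86400 / (46 * 10000) * 1000
DC = 3715200.0000 / 460000

8.0765 mm/day


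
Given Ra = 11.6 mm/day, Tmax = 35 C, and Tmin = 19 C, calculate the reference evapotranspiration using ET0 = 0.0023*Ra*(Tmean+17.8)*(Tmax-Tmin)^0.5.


Tmean = (Tmax + Tmin)/2 = (35 + 19)/2 = 27.0
ET0 = 0.0023 * 11.6 * (27.0 + 17.8) * sqrt(35 - 19)
ET0 = 0.0023 * 11.6 * 44.8 * 4.000000

4.7811 mm/day


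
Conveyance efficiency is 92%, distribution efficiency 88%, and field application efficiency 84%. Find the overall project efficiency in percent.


Ec = 0.92, Eb = 0.88, Ea = 0.84
E = 0.92 * 0.88 * 0.84 * 100 = 68.0064%

68.0064 %


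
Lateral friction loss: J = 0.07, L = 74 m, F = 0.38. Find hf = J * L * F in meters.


hf = J * L * F = 0.07 * 74 * 0.38 = 1.9684 m

1.9684 m


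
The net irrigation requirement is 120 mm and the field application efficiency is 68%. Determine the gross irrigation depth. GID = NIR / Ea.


Ea = 68% = 0.68
GID = NIR / Ea = 120 / 0.68 = 176.4706 mm

176.4706 mm


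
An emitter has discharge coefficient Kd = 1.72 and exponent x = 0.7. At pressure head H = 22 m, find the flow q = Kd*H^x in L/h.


q = Kd * H^x = 1.72 * 22^0.7 = 1.72 * 8.703539

14.9701 L/h


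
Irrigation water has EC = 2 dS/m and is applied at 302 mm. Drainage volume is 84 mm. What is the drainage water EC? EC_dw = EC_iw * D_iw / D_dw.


EC_dw = EC_iw * D_iw / D_dw
EC_dw = 2 * 302 / 84
EC_dw = 604 / 84

7.1905 dS/m


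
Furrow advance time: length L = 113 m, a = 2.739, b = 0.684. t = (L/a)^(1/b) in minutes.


t = (L/a)^(1/b)
t = (113/2.739)^(1/0.684)
t = 41.255933^(1/0.684)

230.0500 min


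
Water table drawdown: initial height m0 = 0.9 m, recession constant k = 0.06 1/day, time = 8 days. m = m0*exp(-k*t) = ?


m = m0 * exp(-k*t)
m = 0.9 * exp(-0.06 * 8)
m = 0.9 * exp(-0.4800)

0.5569 m


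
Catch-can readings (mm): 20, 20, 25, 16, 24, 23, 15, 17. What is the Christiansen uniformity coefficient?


mean = 20.000000 mm
MAD = 3.000000 mm
CU = (1 - 3.000000/20.000000)*100

85.0000 %


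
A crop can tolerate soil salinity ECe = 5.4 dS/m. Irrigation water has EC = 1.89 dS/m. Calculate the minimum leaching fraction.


LR = ECiw / (5*ECe - ECiw)
LR = 1.89 / (5*5.4 - 1.89)
LR = 1.89 / 25.1100

0.0753


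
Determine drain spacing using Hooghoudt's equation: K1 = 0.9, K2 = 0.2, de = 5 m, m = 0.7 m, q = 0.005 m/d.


S^2 = 8*K2*de*m/q + 4*K1*m^2/q
S^2 = 8*0.2*5*0.7/0.005 + 4*0.9*0.7^2/0.005
S = sqrt(1472.8000)

38.3771 m


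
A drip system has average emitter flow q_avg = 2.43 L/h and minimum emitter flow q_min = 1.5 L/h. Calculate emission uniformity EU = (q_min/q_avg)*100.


EU = (q_min/q_avg)*100 = (1.5/2.43)*100 = 61.7284%

61.7284 %


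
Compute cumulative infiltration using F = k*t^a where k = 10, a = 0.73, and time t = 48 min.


F = k * t^a = 10 * 48^0.73
F = 10 * 16.877422

168.7742 mm


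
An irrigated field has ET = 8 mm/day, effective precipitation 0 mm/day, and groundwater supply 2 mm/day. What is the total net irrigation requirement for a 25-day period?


Daily deficit = ET - Pe - GW = 8 - 0 - 2 = 6 mm/day
NIR = 6 * 25 = 150 mm

150.0000 mm


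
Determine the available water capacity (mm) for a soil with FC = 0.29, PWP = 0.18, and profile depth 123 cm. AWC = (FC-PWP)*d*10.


AWC = (FC - PWP) * d * 10
AWC = (0.29 - 0.18) * 123 * 10
AWC = 0.1100 * 123 * 10

135.3000 mm


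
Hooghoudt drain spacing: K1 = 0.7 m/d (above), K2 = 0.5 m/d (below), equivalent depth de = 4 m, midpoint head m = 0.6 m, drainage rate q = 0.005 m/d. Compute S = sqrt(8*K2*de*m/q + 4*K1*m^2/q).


S^2 = 8*K2*de*m/q + 4*K1*m^2/q
S^2 = 8*0.5*4*0.6/0.005 + 4*0.7*0.6^2/0.005
S = sqrt(2121.6000)

46.0608 m


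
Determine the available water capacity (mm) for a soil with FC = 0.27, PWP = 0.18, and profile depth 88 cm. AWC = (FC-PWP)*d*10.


AWC = (FC - PWP) * d * 10
AWC = (0.27 - 0.18) * 88 * 10
AWC = 0.0900 * 88 * 10

79.2000 mm


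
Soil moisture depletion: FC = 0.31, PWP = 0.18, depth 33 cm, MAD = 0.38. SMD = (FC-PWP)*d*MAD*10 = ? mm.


SMD = (FC - PWP) * d * MAD * 10
SMD = (0.31 - 0.18) * 33 * 0.38 * 10
SMD = 0.1300 * 33 * 0.38 * 10

16.3020 mm


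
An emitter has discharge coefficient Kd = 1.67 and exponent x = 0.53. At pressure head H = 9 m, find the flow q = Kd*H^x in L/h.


q = Kd * H^x = 1.67 * 9^0.53 = 1.67 * 3.204413

5.3514 L/h


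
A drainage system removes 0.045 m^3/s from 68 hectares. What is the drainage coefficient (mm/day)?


DC = Q * 86400 / (A * 10000) * 1000
DC = 0.045 * 86400 / (68 * 10000) * 1000
DC = 3888000.0000 / 680000

5.7176 mm/day


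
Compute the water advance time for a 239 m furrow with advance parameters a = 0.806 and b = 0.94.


t = (L/a)^(1/b)
t = (239/0.806)^(1/0.94)
t = 296.526055^(1/0.94)

426.4362 min


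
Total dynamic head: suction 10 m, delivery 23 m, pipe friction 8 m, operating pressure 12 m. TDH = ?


TDH = Hs + Hd + hf + Hp = 10 + 23 + 8 + 12 = 53

53 m


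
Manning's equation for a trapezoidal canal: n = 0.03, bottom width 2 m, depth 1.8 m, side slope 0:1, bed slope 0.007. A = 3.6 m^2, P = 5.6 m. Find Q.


R = A/P = 3.6/5.6 = 0.642857
Q = (1/0.03) * 3.6 * 0.642857^(2/3) * 0.007^0.5

7.4784 m^3/s


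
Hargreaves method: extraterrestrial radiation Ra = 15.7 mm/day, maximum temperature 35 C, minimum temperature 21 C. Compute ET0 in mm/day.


Tmean = (Tmax + Tmin)/2 = (35 + 21)/2 = 28.0
ET0 = 0.0023 * 15.7 * (28.0 + 17.8) * sqrt(35 - 21)
ET0 = 0.0023 * 15.7 * 45.8 * 3.741657

6.1881 mm/day


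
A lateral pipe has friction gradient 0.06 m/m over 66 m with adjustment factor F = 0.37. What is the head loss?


hf = J * L * F = 0.06 * 66 * 0.37 = 1.4652 m

1.4652 m


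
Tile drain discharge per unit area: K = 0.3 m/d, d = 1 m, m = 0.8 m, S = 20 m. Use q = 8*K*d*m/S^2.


q = 8*K*d*m/S^2
q = 8*0.3*1*0.8/20^2
q = 1.9200 / 400

0.0048 m/d


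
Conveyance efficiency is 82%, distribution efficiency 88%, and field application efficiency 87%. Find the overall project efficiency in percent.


Ec = 0.82, Eb = 0.88, Ea = 0.87
E = 0.82 * 0.88 * 0.87 * 100 = 62.7792%

62.7792 %


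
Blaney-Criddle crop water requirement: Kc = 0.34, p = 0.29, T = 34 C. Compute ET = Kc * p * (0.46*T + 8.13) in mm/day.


ET = Kc * p * (0.46*T + 8.13)
ET = 0.34 * 0.29 * (0.46*34 + 8.13)
ET = 0.34 * 0.29 * 23.7700

2.3437 mm/day


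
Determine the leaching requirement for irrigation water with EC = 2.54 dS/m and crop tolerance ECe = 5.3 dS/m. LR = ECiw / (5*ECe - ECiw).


LR = ECiw / (5*ECe - ECiw)
LR = 2.54 / (5*5.3 - 2.54)
LR = 2.54 / 23.9600

0.1060


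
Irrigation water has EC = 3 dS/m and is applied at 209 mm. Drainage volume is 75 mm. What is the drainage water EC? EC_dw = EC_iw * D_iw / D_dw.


EC_dw = EC_iw * D_iw / D_dw
EC_dw = 3 * 209 / 75
EC_dw = 627 / 75

8.3600 dS/m


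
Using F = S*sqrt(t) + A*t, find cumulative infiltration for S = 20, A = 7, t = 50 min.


F = S*sqrt(t) + A*t
F = 20*sqrt(50) + 7*50
F = 20*7.071068 + 350

491.4214 mm


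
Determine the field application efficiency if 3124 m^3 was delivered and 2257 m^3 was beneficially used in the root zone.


Ea = V_root / V_field * 100 = 2257 / 3124 * 100 = 72.2471%

72.2471 %


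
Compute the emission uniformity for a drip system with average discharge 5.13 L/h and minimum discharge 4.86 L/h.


EU = (q_min/q_avg)*100 = (4.86/5.13)*100 = 94.7368%

94.7368 %


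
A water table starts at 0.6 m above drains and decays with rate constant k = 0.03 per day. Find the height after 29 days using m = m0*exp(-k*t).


m = m0 * exp(-k*t)
m = 0.6 * exp(-0.03 * 29)
m = 0.6 * exp(-0.8700)

0.2514 m


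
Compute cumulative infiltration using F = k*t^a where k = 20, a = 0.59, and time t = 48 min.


F = k * t^a = 20 * 48^0.59
F = 20 * 9.815950

196.3190 mm


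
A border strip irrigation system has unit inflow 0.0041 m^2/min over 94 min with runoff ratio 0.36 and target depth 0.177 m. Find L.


L = q*t/((1+r)*Z)
L = 0.0041*94/((1+0.36)*0.177)
L = 0.3854/0.24072

1.6010 m


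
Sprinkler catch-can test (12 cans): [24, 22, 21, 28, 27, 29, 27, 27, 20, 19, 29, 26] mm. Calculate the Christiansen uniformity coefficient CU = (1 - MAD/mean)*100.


mean = 24.916667 mm
MAD = 3.097222 mm
CU = (1 - 3.097222/24.916667)*100

87.5697 %


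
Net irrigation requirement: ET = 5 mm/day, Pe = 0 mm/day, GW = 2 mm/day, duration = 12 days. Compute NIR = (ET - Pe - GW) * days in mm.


Daily deficit = ET - Pe - GW = 5 - 0 - 2 = 3 mm/day
NIR = 3 * 12 = 36 mm

36.0000 mm


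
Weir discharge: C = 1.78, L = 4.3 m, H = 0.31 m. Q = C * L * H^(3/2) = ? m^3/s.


Q = C * L * H^(3/2) = 1.78 * 4.3 * 0.31^1.5 = 1.78 * 4.3 * 0.172601

1.3211 m^3/s


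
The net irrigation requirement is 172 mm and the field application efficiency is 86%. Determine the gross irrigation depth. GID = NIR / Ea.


Ea = 86% = 0.86
GID = NIR / Ea = 172 / 0.86 = 200.0000 mm

200.0000 mm


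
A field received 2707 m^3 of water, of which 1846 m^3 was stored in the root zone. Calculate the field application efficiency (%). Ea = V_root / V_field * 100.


Ea = V_root / V_field * 100 = 1846 / 2707 * 100 = 68.1936%

68.1936 %


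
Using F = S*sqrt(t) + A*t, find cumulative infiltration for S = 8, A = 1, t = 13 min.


F = S*sqrt(t) + A*t
F = 8*sqrt(13) + 1*13
F = 8*3.605551 + 13

41.8444 mm


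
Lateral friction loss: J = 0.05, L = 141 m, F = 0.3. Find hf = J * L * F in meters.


hf = J * L * F = 0.05 * 141 * 0.3 = 2.1150 m

2.1150 m


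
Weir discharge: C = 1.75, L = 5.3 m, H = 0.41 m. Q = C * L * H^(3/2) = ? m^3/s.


Q = C * L * H^(3/2) = 1.75 * 5.3 * 0.41^1.5 = 1.75 * 5.3 * 0.262528

2.4349 m^3/s


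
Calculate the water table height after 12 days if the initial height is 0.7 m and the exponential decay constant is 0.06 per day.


m = m0 * exp(-k*t)
m = 0.7 * exp(-0.06 * 12)
m = 0.7 * exp(-0.7200)

0.3407 m


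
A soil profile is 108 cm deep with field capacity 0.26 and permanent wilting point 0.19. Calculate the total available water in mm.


AWC = (FC - PWP) * d * 10
AWC = (0.26 - 0.19) * 108 * 10
AWC = 0.0700 * 108 * 10

75.6000 mm


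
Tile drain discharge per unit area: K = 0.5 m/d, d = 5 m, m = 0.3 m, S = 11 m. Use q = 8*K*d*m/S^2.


q = 8*K*d*m/S^2
q = 8*0.5*5*0.3/11^2
q = 6.0000 / 121

0.0496 m/d


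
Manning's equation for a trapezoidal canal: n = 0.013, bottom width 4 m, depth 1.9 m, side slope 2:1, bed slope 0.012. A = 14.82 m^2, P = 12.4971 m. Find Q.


R = A/P = 14.82/12.4971 = 1.185875
Q = (1/0.013) * 14.82 * 1.185875^(2/3) * 0.012^0.5

139.9119 m^3/s


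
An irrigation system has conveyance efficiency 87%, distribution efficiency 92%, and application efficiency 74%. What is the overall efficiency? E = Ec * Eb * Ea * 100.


Ec = 0.87, Eb = 0.92, Ea = 0.74
E = 0.87 * 0.92 * 0.74 * 100 = 59.2296%

59.2296 %


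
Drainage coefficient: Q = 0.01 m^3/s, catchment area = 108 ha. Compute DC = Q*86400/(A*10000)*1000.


DC = Q * 86400 / (A * 10000) * 1000
DC = 0.01 * 86400 / (108 * 10000) * 1000
DC = 864000.0000 / 1080000

0.8000 mm/day


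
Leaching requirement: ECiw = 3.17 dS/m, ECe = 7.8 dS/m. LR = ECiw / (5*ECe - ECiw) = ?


LR = ECiw / (5*ECe - ECiw)
LR = 3.17 / (5*7.8 - 3.17)
LR = 3.17 / 35.8300

0.0885


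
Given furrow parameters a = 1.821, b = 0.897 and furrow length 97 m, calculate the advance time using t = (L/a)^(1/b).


t = (L/a)^(1/b)
t = (97/1.821)^(1/0.897)
t = 53.267435^(1/0.897)

84.0827 min


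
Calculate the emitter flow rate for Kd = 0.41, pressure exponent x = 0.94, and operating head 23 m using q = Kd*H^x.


q = Kd * H^x = 0.41 * 23^0.94 = 0.41 * 19.055667

7.8128 L/h


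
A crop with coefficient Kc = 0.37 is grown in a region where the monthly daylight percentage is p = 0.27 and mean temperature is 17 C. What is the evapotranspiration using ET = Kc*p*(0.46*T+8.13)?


ET = Kc * p * (0.46*T + 8.13)
ET = 0.37 * 0.27 * (0.46*17 + 8.13)
ET = 0.37 * 0.27 * 15.9500

1.5934 mm/day


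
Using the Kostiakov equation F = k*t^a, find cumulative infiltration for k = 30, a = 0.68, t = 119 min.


F = k * t^a = 30 * 119^0.68
F = 30 * 25.785285

773.5585 mm


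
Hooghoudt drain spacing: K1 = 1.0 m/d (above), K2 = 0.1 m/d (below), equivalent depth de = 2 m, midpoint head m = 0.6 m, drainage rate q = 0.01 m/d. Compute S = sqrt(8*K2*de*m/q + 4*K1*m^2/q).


S^2 = 8*K2*de*m/q + 4*K1*m^2/q
S^2 = 8*0.1*2*0.6/0.01 + 4*1.0*0.6^2/0.01
S = sqrt(240.0000)

15.4919 m


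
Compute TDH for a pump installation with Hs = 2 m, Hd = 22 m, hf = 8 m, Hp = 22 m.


TDH = Hs + Hd + hf + Hp = 2 + 22 + 8 + 22 = 54

54 m


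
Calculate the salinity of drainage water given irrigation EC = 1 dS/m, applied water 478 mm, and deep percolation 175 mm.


EC_dw = EC_iw * D_iw / D_dw
EC_dw = 1 * 478 / 175
EC_dw = 478 / 175

2.7314 dS/m


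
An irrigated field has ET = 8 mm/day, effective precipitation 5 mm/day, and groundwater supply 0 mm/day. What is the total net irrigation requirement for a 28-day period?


Daily deficit = ET - Pe - GW = 8 - 5 - 0 = 3 mm/day
NIR = 3 * 28 = 84 mm

84.0000 mm


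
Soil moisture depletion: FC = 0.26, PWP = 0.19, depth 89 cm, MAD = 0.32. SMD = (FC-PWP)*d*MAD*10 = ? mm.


SMD = (FC - PWP) * d * MAD * 10
SMD = (0.26 - 0.19) * 89 * 0.32 * 10
SMD = 0.0700 * 89 * 0.32 * 10

19.9360 mm


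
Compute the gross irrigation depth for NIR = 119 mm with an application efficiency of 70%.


Ea = 70% = 0.7
GID = NIR / Ea = 119 / 0.7 = 170.0000 mm

170.0000 mm


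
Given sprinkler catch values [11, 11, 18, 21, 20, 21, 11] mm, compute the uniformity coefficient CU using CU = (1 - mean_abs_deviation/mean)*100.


mean = 16.142857 mm
MAD = 4.408163 mm
CU = (1 - 4.408163/16.142857)*100

72.6928 %


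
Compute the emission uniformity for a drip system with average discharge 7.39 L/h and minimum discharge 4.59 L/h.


EU = (q_min/q_avg)*100 = (4.59/7.39)*100 = 62.1110%

62.1110 %


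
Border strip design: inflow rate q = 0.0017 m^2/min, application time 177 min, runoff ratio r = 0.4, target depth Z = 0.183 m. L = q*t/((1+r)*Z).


L = q*t/((1+r)*Z)
L = 0.0017*177/((1+0.4)*0.183)
L = 0.3009/0.2562

1.1745 m


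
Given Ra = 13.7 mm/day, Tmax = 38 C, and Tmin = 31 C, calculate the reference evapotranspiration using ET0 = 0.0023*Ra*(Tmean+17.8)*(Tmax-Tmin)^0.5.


Tmean = (Tmax + Tmin)/2 = (38 + 31)/2 = 34.5
ET0 = 0.0023 * 13.7 * (34.5 + 17.8) * sqrt(38 - 31)
ET0 = 0.0023 * 13.7 * 52.3 * 2.645751

4.3601 mm/day


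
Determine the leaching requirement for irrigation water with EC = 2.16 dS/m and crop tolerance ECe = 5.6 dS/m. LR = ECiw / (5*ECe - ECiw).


LR = ECiw / (5*ECe - ECiw)
LR = 2.16 / (5*5.6 - 2.16)
LR = 2.16 / 25.8400

0.0836


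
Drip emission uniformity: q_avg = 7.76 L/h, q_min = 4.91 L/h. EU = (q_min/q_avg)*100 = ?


EU = (q_min/q_avg)*100 = (4.91/7.76)*100 = 63.2732%

63.2732 %


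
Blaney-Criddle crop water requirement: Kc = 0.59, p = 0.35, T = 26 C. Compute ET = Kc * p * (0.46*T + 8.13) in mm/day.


ET = Kc * p * (0.46*T + 8.13)
ET = 0.59 * 0.35 * (0.46*26 + 8.13)
ET = 0.59 * 0.35 * 20.0900

4.1486 mm/day


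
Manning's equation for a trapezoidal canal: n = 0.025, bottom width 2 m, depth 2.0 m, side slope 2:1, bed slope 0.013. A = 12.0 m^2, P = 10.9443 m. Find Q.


R = A/P = 12.0/10.9443 = 1.096461
Q = (1/0.025) * 12.0 * 1.096461^(2/3) * 0.013^0.5

58.1936 m^3/s


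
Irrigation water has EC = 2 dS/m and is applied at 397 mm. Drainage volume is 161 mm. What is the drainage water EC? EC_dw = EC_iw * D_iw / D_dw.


EC_dw = EC_iw * D_iw / D_dw
EC_dw = 2 * 397 / 161
EC_dw = 794 / 161

4.9317 dS/m


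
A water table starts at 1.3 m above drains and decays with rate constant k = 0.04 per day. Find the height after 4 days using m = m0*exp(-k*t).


m = m0 * exp(-k*t)
m = 1.3 * exp(-0.04 * 4)
m = 1.3 * exp(-0.1600)

1.1078 m


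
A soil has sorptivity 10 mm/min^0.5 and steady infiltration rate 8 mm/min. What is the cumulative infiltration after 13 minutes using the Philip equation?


F = S*sqrt(t) + A*t
F = 10*sqrt(13) + 8*13
F = 10*3.605551 + 104

140.0555 mm


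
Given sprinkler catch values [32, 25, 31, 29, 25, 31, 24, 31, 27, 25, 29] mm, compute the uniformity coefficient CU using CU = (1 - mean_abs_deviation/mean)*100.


mean = 28.090909 mm
MAD = 2.628099 mm
CU = (1 - 2.628099/28.090909)*100

90.6443 %


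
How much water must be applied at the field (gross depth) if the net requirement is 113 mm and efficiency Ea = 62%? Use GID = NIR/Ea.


Ea = 62% = 0.62
GID = NIR / Ea = 113 / 0.62 = 182.2581 mm

182.2581 mm


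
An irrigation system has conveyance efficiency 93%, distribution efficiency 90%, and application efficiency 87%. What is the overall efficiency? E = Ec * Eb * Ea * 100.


Ec = 0.93, Eb = 0.9, Ea = 0.87
E = 0.93 * 0.9 * 0.87 * 100 = 72.8190%

72.8190 %


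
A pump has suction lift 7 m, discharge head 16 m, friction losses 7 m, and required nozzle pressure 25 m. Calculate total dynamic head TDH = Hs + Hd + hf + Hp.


TDH = Hs + Hd + hf + Hp = 7 + 16 + 7 + 25 = 55

55 m


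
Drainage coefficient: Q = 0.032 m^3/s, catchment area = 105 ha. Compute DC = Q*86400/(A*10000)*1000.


DC = Q * 86400 / (A * 10000) * 1000
DC = 0.032 * 86400 / (105 * 10000) * 1000
DC = 2764800.0000 / 1050000

2.6331 mm/day


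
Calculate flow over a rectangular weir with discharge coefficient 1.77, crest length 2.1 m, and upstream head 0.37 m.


Q = C * L * H^(3/2) = 1.77 * 2.1 * 0.37^1.5 = 1.77 * 2.1 * 0.225062

0.8366 m^3/s


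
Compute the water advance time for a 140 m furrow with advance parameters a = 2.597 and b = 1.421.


t = (L/a)^(1/b)
t = (140/2.597)^(1/1.421)
t = 53.908356^(1/1.421)

16.5431 min


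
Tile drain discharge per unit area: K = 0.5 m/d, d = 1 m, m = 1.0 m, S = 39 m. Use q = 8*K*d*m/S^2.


q = 8*K*d*m/S^2
q = 8*0.5*1*1.0/39^2
q = 4.0000 / 1521

0.0026 m/d


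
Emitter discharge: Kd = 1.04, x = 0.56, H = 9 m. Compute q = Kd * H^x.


q = Kd * H^x = 1.04 * 9^0.56 = 1.04 * 3.422755

3.5597 L/h


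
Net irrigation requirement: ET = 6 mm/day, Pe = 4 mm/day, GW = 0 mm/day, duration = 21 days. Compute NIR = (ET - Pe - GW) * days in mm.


Daily deficit = ET - Pe - GW = 6 - 4 - 0 = 2 mm/day
NIR = 2 * 21 = 42 mm

42.0000 mm


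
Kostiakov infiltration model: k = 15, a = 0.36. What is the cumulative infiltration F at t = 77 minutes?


F = k * t^a = 15 * 77^0.36
F = 15 * 4.776796

71.6519 mm


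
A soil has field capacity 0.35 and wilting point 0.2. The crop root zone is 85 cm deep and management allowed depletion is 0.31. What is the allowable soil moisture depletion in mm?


SMD = (FC - PWP) * d * MAD * 10
SMD = (0.35 - 0.2) * 85 * 0.31 * 10
SMD = 0.1500 * 85 * 0.31 * 10

39.5250 mm


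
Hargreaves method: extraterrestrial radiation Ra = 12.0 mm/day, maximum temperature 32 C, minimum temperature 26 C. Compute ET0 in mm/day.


Tmean = (Tmax + Tmin)/2 = (32 + 26)/2 = 29.0
ET0 = 0.0023 * 12.0 * (29.0 + 17.8) * sqrt(32 - 26)
ET0 = 0.0023 * 12.0 * 46.8 * 2.449490

3.1640 mm/day


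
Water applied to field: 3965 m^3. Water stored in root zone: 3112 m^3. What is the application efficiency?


Ea = V_root / V_field * 100 = 3112 / 3965 * 100 = 78.4868%

78.4868 %


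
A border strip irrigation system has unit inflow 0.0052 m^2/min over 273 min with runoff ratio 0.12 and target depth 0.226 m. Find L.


L = q*t/((1+r)*Z)
L = 0.0052*273/((1+0.12)*0.226)
L = 1.4196/0.25312

5.6084 m


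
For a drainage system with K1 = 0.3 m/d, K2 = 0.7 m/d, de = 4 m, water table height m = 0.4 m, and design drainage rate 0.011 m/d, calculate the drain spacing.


S^2 = 8*K2*de*m/q + 4*K1*m^2/q
S^2 = 8*0.7*4*0.4/0.011 + 4*0.3*0.4^2/0.011
S = sqrt(832.0000)

28.8444 m


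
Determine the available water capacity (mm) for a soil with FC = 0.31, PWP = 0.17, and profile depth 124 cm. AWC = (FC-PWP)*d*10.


AWC = (FC - PWP) * d * 10
AWC = (0.31 - 0.17) * 124 * 10
AWC = 0.1400 * 124 * 10

173.6000 mm


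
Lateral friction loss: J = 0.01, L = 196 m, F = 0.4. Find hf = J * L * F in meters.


hf = J * L * F = 0.01 * 196 * 0.4 = 0.7840 m

0.7840 m


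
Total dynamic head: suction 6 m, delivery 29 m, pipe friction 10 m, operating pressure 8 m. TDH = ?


TDH = Hs + Hd + hf + Hp = 6 + 29 + 10 + 8 = 53

53 m


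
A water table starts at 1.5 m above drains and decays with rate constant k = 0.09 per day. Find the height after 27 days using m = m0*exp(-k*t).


m = m0 * exp(-k*t)
m = 1.5 * exp(-0.09 * 27)
m = 1.5 * exp(-2.4300)

0.1321 m


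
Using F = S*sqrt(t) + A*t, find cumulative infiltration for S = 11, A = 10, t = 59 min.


F = S*sqrt(t) + A*t
F = 11*sqrt(59) + 10*59
F = 11*7.681146 + 590

674.4926 mm


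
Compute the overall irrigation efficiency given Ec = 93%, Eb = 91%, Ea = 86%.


Ec = 0.93, Eb = 0.91, Ea = 0.86
E = 0.93 * 0.91 * 0.86 * 100 = 72.7818%

72.7818 %


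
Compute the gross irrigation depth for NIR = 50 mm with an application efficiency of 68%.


Ea = 68% = 0.68
GID = NIR / Ea = 50 / 0.68 = 73.5294 mm

73.5294 mm


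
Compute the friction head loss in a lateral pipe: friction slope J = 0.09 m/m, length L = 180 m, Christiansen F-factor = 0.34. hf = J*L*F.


hf = J * L * F = 0.09 * 180 * 0.34 = 5.5080 m

5.5080 m


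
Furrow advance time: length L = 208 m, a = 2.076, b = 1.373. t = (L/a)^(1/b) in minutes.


t = (L/a)^(1/b)
t = (208/2.076)^(1/1.373)
t = 100.192678^(1/1.373)

28.6598 min


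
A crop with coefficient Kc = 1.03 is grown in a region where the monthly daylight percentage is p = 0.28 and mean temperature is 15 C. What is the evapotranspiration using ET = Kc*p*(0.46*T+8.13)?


ET = Kc * p * (0.46*T + 8.13)
ET = 1.03 * 0.28 * (0.46*15 + 8.13)
ET = 1.03 * 0.28 * 15.0300

4.3347 mm/day


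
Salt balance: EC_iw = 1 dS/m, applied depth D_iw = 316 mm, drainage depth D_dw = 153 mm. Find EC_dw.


EC_dw = EC_iw * D_iw / D_dw
EC_dw = 1 * 316 / 153
EC_dw = 316 / 153

2.0654 dS/m


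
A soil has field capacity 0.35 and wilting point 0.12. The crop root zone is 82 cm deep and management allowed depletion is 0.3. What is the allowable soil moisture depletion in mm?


SMD = (FC - PWP) * d * MAD * 10
SMD = (0.35 - 0.12) * 82 * 0.3 * 10
SMD = 0.2300 * 82 * 0.3 * 10

56.5800 mm


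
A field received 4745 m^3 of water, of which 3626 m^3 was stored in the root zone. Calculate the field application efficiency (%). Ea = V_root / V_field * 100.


Ea = V_root / V_field * 100 = 3626 / 4745 * 100 = 76.4173%

76.4173 %


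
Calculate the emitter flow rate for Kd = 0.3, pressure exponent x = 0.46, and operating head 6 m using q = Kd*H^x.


q = Kd * H^x = 0.3 * 6^0.46 = 0.3 * 2.280077

0.6840 L/h


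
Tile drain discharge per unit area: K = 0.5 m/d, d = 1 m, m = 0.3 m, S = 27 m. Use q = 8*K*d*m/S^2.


q = 8*K*d*m/S^2
q = 8*0.5*1*0.3/27^2
q = 1.2000 / 729

0.0016 m/d


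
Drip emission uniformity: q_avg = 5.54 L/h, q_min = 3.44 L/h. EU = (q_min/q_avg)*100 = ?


EU = (q_min/q_avg)*100 = (3.44/5.54)*100 = 62.0939%

62.0939 %


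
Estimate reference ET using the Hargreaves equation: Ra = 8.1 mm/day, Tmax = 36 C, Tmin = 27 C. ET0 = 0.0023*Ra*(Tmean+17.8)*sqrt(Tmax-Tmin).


Tmean = (Tmax + Tmin)/2 = (36 + 27)/2 = 31.5
ET0 = 0.0023 * 8.1 * (31.5 + 17.8) * sqrt(36 - 27)
ET0 = 0.0023 * 8.1 * 49.3 * 3.000000

2.7554 mm/day


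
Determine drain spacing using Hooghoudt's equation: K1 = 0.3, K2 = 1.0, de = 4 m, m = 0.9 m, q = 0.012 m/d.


S^2 = 8*K2*de*m/q + 4*K1*m^2/q
S^2 = 8*1.0*4*0.9/0.012 + 4*0.3*0.9^2/0.012
S = sqrt(2481.0000)

49.8096 m


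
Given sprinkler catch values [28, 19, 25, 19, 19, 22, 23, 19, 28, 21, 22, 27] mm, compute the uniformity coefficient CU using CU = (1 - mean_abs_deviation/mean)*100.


mean = 22.666667 mm
MAD = 2.944444 mm
CU = (1 - 2.944444/22.666667)*100

87.0098 %


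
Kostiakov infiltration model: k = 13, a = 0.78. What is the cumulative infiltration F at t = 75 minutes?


F = k * t^a = 13 * 75^0.78
F = 13 * 29.010004

377.1301 mm


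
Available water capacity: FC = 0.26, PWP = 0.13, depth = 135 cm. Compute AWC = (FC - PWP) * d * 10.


AWC = (FC - PWP) * d * 10
AWC = (0.26 - 0.13) * 135 * 10
AWC = 0.1300 * 135 * 10

175.5000 mm


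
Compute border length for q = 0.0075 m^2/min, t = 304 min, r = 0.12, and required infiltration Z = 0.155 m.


L = q*t/((1+r)*Z)
L = 0.0075*304/((1+0.12)*0.155)
L = 2.28/0.1736

13.1336 m


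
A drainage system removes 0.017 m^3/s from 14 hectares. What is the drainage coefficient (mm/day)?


DC = Q * 86400 / (A * 10000) * 1000
DC = 0.017 * 86400 / (14 * 10000) * 1000
DC = 1468800.0000 / 140000

10.4914 mm/day


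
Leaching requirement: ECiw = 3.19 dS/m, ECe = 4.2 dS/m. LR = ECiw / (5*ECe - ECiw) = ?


LR = ECiw / (5*ECe - ECiw)
LR = 3.19 / (5*4.2 - 3.19)
LR = 3.19 / 17.8100

0.1791


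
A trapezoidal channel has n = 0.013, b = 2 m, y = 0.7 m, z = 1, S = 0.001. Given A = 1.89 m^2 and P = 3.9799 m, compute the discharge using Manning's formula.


R = A/P = 1.89/3.9799 = 0.474886
Q = (1/0.013) * 1.89 * 0.474886^(2/3) * 0.001^0.5

2.7984 m^3/s


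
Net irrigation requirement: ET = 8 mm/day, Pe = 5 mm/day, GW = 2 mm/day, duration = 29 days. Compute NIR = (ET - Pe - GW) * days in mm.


Daily deficit = ET - Pe - GW = 8 - 5 - 2 = 1 mm/day
NIR = 1 * 29 = 29 mm

29.0000 mm


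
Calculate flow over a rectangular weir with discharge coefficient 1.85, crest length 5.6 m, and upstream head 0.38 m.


Q = C * L * H^(3/2) = 1.85 * 5.6 * 0.38^1.5 = 1.85 * 5.6 * 0.234248

2.4268 m^3/s


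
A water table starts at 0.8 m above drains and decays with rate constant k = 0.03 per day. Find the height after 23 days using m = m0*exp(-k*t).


m = m0 * exp(-k*t)
m = 0.8 * exp(-0.03 * 23)
m = 0.8 * exp(-0.6900)

0.4013 m


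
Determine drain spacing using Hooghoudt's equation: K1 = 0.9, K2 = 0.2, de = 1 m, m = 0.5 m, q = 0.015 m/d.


S^2 = 8*K2*de*m/q + 4*K1*m^2/q
S^2 = 8*0.2*1*0.5/0.015 + 4*0.9*0.5^2/0.015
S = sqrt(113.3333)

10.6458 m


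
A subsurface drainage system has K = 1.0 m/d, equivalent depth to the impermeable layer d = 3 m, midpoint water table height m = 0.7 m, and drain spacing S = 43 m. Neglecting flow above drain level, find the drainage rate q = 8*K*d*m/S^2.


q = 8*K*d*m/S^2
q = 8*1.0*3*0.7/43^2
q = 16.8000 / 1849

0.0091 m/d


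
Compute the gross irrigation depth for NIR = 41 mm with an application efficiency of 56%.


Ea = 56% = 0.56
GID = NIR / Ea = 41 / 0.56 = 73.2143 mm

73.2143 mm


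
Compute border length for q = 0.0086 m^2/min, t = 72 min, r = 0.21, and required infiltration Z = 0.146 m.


L = q*t/((1+r)*Z)
L = 0.0086*72/((1+0.21)*0.146)
L = 0.6192/0.17666

3.5050 m


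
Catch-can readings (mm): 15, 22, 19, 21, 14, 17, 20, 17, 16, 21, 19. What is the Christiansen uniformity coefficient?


mean = 18.272727 mm
MAD = 2.247934 mm
CU = (1 - 2.247934/18.272727)*100

87.6979 %


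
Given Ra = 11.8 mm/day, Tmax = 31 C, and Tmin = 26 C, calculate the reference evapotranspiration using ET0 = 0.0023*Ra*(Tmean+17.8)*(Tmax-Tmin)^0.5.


Tmean = (Tmax + Tmin)/2 = (31 + 26)/2 = 28.5
ET0 = 0.0023 * 11.8 * (28.5 + 17.8) * sqrt(31 - 26)
ET0 = 0.0023 * 11.8 * 46.3 * 2.236068

2.8098 mm/day


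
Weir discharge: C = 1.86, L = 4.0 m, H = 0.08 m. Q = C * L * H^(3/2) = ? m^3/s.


Q = C * L * H^(3/2) = 1.86 * 4.0 * 0.08^1.5 = 1.86 * 4.0 * 0.022627

0.1683 m^3/s


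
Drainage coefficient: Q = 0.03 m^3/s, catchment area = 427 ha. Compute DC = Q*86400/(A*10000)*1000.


DC = Q * 86400 / (A * 10000) * 1000
DC = 0.03 * 86400 / (427 * 10000) * 1000
DC = 2592000.0000 / 4270000

0.6070 mm/day


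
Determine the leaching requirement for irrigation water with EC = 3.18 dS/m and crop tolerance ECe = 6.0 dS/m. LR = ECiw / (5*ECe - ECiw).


LR = ECiw / (5*ECe - ECiw)
LR = 3.18 / (5*6.0 - 3.18)
LR = 3.18 / 26.8200

0.1186


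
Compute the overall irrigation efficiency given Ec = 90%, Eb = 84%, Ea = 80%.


Ec = 0.9, Eb = 0.84, Ea = 0.8
E = 0.9 * 0.84 * 0.8 * 100 = 60.4800%

60.4800 %


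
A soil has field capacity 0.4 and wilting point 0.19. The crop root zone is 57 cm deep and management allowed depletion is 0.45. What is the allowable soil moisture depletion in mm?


SMD = (FC - PWP) * d * MAD * 10
SMD = (0.4 - 0.19) * 57 * 0.45 * 10
SMD = 0.2100 * 57 * 0.45 * 10

53.8650 mm


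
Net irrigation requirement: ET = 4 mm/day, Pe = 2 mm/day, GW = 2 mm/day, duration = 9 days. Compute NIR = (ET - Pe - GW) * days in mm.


Daily deficit = ET - Pe - GW = 4 - 2 - 2 = 0 mm/day
NIR = 0 * 9 = 0 mm

0 mm


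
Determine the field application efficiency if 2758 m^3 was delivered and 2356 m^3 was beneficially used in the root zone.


Ea = V_root / V_field * 100 = 2356 / 2758 * 100 = 85.4242%

85.4242 %


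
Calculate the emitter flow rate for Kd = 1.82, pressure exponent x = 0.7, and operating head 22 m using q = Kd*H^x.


q = Kd * H^x = 1.82 * 22^0.7 = 1.82 * 8.703539

15.8404 L/h


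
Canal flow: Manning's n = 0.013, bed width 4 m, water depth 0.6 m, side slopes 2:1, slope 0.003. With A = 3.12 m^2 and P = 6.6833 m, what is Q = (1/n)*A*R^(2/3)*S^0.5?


R = A/P = 3.12/6.6833 = 0.466835
Q = (1/0.013) * 3.12 * 0.466835^(2/3) * 0.003^0.5

7.9107 m^3/s


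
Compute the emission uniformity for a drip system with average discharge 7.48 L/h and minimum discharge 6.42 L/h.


EU = (q_min/q_avg)*100 = (6.42/7.48)*100 = 85.8289%

85.8289 %


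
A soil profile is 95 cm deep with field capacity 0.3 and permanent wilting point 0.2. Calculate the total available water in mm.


AWC = (FC - PWP) * d * 10
AWC = (0.3 - 0.2) * 95 * 10
AWC = 0.1000 * 95 * 10

95.0000 mm


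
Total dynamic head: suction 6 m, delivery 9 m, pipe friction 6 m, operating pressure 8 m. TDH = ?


TDH = Hs + Hd + hf + Hp = 6 + 9 + 6 + 8 = 29

29 m


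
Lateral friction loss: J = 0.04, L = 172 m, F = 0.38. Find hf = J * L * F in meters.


hf = J * L * F = 0.04 * 172 * 0.38 = 2.6144 m

2.6144 m


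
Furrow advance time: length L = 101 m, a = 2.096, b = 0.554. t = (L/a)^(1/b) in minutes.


t = (L/a)^(1/b)
t = (101/2.096)^(1/0.554)
t = 48.187023^(1/0.554)

1090.8875 min


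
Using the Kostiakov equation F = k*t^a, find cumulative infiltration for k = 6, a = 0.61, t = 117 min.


F = k * t^a = 6 * 117^0.61
F = 6 * 18.263894

109.5834 mm


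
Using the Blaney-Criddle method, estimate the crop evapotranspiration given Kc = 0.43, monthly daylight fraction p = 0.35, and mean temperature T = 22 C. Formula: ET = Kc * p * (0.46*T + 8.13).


ET = Kc * p * (0.46*T + 8.13)
ET = 0.43 * 0.35 * (0.46*22 + 8.13)
ET = 0.43 * 0.35 * 18.2500

2.7466 mm/day


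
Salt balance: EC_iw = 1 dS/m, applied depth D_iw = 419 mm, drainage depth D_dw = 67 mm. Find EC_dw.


EC_dw = EC_iw * D_iw / D_dw
EC_dw = 1 * 419 / 67
EC_dw = 419 / 67

6.2537 dS/m


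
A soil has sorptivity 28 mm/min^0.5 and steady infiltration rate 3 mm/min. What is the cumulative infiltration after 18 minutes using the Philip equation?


F = S*sqrt(t) + A*t
F = 28*sqrt(18) + 3*18
F = 28*4.242641 + 54

172.7939 mm


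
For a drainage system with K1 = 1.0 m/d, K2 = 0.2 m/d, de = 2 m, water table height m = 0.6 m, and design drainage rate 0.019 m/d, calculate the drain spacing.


S^2 = 8*K2*de*m/q + 4*K1*m^2/q
S^2 = 8*0.2*2*0.6/0.019 + 4*1.0*0.6^2/0.019
S = sqrt(176.8421)

13.2982 m


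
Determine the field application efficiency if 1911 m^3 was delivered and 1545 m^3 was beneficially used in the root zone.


Ea = V_root / V_field * 100 = 1545 / 1911 * 100 = 80.8477%

80.8477 %


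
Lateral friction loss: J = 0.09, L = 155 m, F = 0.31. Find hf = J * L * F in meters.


hf = J * L * F = 0.09 * 155 * 0.31 = 4.3245 m

4.3245 m


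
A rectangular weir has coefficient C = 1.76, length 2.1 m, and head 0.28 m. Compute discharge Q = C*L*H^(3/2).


Q = C * L * H^(3/2) = 1.76 * 2.1 * 0.28^1.5 = 1.76 * 2.1 * 0.148162

0.5476 m^3/s


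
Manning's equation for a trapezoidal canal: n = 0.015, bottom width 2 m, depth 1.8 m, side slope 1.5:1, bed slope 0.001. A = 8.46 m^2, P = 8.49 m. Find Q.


R = A/P = 8.46/8.49 = 0.996466
Q = (1/0.015) * 8.46 * 0.996466^(2/3) * 0.001^0.5

17.7932 m^3/s


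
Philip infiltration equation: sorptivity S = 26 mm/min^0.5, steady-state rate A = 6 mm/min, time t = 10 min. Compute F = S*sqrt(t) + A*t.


F = S*sqrt(t) + A*t
F = 26*sqrt(10) + 6*10
F = 26*3.162278 + 60

142.2192 mm


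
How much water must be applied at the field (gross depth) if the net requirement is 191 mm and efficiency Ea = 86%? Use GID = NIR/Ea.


Ea = 86% = 0.86
GID = NIR / Ea = 191 / 0.86 = 222.0930 mm

222.0930 mm


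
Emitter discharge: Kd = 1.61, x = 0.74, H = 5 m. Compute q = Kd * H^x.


q = Kd * H^x = 1.61 * 5^0.74 = 1.61 * 3.290317

5.2974 L/h


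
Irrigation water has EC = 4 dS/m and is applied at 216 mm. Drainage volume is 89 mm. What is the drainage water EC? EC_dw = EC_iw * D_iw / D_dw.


EC_dw = EC_iw * D_iw / D_dw
EC_dw = 4 * 216 / 89
EC_dw = 864 / 89

9.7079 dS/m


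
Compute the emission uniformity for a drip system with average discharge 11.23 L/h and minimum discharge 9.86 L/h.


EU = (q_min/q_avg)*100 = (9.86/11.23)*100 = 87.8005%

87.8005 %


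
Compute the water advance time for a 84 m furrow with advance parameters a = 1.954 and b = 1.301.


t = (L/a)^(1/b)
t = (84/1.954)^(1/1.301)
t = 42.988741^(1/1.301)

18.0078 min


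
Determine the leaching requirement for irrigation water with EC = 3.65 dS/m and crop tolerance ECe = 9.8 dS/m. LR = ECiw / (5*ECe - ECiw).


LR = ECiw / (5*ECe - ECiw)
LR = 3.65 / (5*9.8 - 3.65)
LR = 3.65 / 45.3500

0.0805


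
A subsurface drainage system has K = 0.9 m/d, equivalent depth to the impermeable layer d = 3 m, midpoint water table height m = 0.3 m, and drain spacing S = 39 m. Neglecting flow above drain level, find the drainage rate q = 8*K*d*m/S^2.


q = 8*K*d*m/S^2
q = 8*0.9*3*0.3/39^2
q = 6.4800 / 1521

0.0043 m/d


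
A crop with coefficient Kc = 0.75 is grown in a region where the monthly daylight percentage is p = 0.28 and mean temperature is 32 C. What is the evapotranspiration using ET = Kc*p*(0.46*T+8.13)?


ET = Kc * p * (0.46*T + 8.13)
ET = 0.75 * 0.28 * (0.46*32 + 8.13)
ET = 0.75 * 0.28 * 22.8500

4.7985 mm/day


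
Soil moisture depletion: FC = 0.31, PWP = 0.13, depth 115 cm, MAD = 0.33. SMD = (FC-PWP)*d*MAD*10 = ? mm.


SMD = (FC - PWP) * d * MAD * 10
SMD = (0.31 - 0.13) * 115 * 0.33 * 10
SMD = 0.1800 * 115 * 0.33 * 10

68.3100 mm


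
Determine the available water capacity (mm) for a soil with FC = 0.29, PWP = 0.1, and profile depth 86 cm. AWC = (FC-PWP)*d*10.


AWC = (FC - PWP) * d * 10
AWC = (0.29 - 0.1) * 86 * 10
AWC = 0.1900 * 86 * 10

163.4000 mm


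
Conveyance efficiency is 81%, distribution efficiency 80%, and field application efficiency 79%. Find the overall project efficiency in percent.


Ec = 0.81, Eb = 0.8, Ea = 0.79
E = 0.81 * 0.8 * 0.79 * 100 = 51.1920%

51.1920 %


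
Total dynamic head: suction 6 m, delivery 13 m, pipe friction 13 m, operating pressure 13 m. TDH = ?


TDH = Hs + Hd + hf + Hp = 6 + 13 + 13 + 13 = 45

45 m


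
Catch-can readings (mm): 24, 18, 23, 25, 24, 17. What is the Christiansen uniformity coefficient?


mean = 21.833333 mm
MAD = 2.888889 mm
CU = (1 - 2.888889/21.833333)*100

86.7684 %


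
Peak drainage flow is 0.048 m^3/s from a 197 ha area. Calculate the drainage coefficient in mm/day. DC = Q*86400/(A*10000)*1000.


DC = Q * 86400 / (A * 10000) * 1000
DC = 0.048 * 86400 / (197 * 10000) * 1000
DC = 4147200.0000 / 1970000

2.1052 mm/day


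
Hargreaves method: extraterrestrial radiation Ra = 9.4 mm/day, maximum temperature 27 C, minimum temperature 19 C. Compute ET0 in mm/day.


Tmean = (Tmax + Tmin)/2 = (27 + 19)/2 = 23.0
ET0 = 0.0023 * 9.4 * (23.0 + 17.8) * sqrt(27 - 19)
ET0 = 0.0023 * 9.4 * 40.8 * 2.828427

2.4949 mm/day


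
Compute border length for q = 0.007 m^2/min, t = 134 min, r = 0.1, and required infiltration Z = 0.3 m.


L = q*t/((1+r)*Z)
L = 0.007*134/((1+0.1)*0.3)
L = 0.938/0.33

2.8424 m


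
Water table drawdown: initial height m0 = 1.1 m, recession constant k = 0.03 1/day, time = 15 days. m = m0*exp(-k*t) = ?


m = m0 * exp(-k*t)
m = 1.1 * exp(-0.03 * 15)
m = 1.1 * exp(-0.4500)

0.7014 m


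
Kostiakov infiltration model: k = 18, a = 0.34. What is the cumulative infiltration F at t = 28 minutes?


F = k * t^a = 18 * 28^0.34
F = 18 * 3.104801

55.8864 mm


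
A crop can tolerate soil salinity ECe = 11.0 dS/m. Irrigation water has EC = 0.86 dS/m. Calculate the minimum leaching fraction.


LR = ECiw / (5*ECe - ECiw)
LR = 0.86 / (5*11.0 - 0.86)
LR = 0.86 / 54.1400

0.0159


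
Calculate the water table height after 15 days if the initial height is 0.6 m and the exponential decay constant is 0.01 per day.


m = m0 * exp(-k*t)
m = 0.6 * exp(-0.01 * 15)
m = 0.6 * exp(-0.1500)

0.5164 m


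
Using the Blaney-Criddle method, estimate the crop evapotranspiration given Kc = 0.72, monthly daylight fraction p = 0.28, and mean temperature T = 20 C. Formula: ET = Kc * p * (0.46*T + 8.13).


ET = Kc * p * (0.46*T + 8.13)
ET = 0.72 * 0.28 * (0.46*20 + 8.13)
ET = 0.72 * 0.28 * 17.3300

3.4937 mm/day


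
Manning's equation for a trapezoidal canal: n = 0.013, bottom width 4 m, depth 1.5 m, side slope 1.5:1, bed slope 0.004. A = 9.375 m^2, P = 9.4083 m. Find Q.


R = A/P = 9.375/9.4083 = 0.996461
Q = (1/0.013) * 9.375 * 0.996461^(2/3) * 0.004^0.5

45.5021 m^3/s


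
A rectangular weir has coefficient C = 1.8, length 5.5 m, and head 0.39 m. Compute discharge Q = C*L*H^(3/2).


Q = C * L * H^(3/2) = 1.8 * 5.5 * 0.39^1.5 = 1.8 * 5.5 * 0.243555

2.4112 m^3/s


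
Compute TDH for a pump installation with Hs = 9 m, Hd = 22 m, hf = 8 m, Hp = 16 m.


TDH = Hs + Hd + hf + Hp = 9 + 22 + 8 + 16 = 55

55 m


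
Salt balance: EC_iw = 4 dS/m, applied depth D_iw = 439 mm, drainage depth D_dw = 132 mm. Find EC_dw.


EC_dw = EC_iw * D_iw / D_dw
EC_dw = 4 * 439 / 132
EC_dw = 1756 / 132

13.3030 dS/m


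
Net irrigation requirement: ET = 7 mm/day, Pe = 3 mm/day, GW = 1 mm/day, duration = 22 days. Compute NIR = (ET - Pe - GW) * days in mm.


Daily deficit = ET - Pe - GW = 7 - 3 - 1 = 3 mm/day
NIR = 3 * 22 = 66 mm

66.0000 mm


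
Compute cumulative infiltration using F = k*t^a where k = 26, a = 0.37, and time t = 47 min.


F = k * t^a = 26 * 47^0.37
F = 26 * 4.156006

108.0562 mm


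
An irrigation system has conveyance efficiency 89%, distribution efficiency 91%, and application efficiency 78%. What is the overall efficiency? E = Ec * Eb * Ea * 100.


Ec = 0.89, Eb = 0.91, Ea = 0.78
E = 0.89 * 0.91 * 0.78 * 100 = 63.1722%

63.1722 %


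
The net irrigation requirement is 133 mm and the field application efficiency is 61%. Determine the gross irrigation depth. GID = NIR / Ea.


Ea = 61% = 0.61
GID = NIR / Ea = 133 / 0.61 = 218.0328 mm

218.0328 mm


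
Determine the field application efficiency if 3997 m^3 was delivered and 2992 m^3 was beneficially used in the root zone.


Ea = V_root / V_field * 100 = 2992 / 3997 * 100 = 74.8561%

74.8561 %


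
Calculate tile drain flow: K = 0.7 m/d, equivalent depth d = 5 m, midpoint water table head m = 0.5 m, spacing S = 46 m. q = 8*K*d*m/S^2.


q = 8*K*d*m/S^2
q = 8*0.7*5*0.5/46^2
q = 14.0000 / 2116

0.0066 m/d


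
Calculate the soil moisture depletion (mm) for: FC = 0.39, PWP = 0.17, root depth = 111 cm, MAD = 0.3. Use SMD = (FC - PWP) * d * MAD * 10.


SMD = (FC - PWP) * d * MAD * 10
SMD = (0.39 - 0.17) * 111 * 0.3 * 10
SMD = 0.2200 * 111 * 0.3 * 10

73.2600 mm
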